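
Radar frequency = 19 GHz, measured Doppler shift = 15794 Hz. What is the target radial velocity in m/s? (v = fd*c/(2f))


v = 15794 * 3e8 / (2 * 19000000000.0) = 124.7 m/s

124.7 m/s


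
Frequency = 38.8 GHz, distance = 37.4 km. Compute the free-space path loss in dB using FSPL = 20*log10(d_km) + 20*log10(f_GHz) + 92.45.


20*log10(37.4) = 31.46
20*log10(38.8) = 31.78
FSPL = 155.7 dB

155.7 dB


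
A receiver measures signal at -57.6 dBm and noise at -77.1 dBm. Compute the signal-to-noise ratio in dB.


SNR = -57.6 - (-77.1) = 19.5 dB

19.5 dB


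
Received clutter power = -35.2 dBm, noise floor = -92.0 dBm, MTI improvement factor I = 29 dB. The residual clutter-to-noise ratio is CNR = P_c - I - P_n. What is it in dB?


CNR = -35.2 - 29 - (-92.0) = 27.8 dB

27.8 dB


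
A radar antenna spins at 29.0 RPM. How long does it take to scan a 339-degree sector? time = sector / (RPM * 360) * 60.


t = 339 / (29.0 * 360) * 60 = 1.95 s

1.95 s


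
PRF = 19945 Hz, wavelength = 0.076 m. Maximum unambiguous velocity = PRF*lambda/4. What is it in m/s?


V_ua = 19945 * 0.076 / 4 = 379.0 m/s

379.0 m/s


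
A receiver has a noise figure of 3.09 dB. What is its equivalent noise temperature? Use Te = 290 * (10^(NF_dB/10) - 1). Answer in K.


NF_lin = 10^(3.09/10) = 2.037042
Te = 290 * (2.037042 - 1) = 300.7 K

300.7 K


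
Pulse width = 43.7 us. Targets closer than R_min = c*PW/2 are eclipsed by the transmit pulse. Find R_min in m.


R_min = 3e8 * 43.7e-6 / 2 = 6555.0 m

6555.0 m


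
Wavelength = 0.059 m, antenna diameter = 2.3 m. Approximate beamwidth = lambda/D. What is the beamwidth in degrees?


BW_rad = 0.059 / 2.3 = 0.025652
BW_deg = 1.47 degrees

1.47 degrees


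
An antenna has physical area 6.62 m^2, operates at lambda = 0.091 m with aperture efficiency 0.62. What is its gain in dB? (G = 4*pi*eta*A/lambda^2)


G_linear = 4*pi*0.62*6.62/0.091^2 = 6228.4
G_dB = 10*log10(6228.4) = 37.9 dB

37.9 dB


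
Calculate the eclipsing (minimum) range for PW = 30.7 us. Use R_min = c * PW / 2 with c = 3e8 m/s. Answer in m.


R_min = 3e8 * 30.7e-6 / 2 = 4605.0 m

4605.0 m


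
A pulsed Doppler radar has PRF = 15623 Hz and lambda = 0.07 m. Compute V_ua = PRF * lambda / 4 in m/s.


V_ua = 15623 * 0.07 / 4 = 273.4 m/s

273.4 m/s


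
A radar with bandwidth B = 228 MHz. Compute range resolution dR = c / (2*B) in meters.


dR = 3e8 / (2 * 228000000.0) = 0.66 m

0.66 m


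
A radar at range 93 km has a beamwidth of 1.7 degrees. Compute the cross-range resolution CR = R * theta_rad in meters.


BW_rad = 0.029670597
CR = 93000 * 0.029670597 = 2759.4 m

2759.4 m


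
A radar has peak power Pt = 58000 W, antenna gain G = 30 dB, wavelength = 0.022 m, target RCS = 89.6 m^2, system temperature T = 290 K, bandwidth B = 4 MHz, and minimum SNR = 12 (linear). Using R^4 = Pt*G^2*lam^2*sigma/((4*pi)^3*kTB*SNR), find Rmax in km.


G_lin = 10^(30/10) = 1000.0
R^4 = 58000 * 1000.0^2 * 0.022^2 * 89.6 / ((4*pi)^3 * 1.38e-23 * 290 * 4000000.0 * 12)
R^4 = 6.59832e18 m^4
R_max = (6.59832e18)^(1/4) = 50682.5 m = 50.7 km

50.7 km


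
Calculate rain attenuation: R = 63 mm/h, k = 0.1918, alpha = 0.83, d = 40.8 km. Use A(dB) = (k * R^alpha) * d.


gamma = 0.1918 * 63^0.83 = 5.974496 dB/km
A = 5.974496 * 40.8 = 243.76 dB

243.76 dB


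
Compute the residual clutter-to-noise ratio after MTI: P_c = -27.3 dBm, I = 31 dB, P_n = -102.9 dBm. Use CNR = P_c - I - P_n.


CNR = -27.3 - 31 - (-102.9) = 44.6 dB

44.6 dB


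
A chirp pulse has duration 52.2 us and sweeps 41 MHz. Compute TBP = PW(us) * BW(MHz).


TBP = 52.2 * 41 = 2140.2

2140.2


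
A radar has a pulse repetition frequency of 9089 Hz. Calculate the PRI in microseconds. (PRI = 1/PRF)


PRI = 1/9089 = 0.0001100231 s = 110.0 us

110.0 us


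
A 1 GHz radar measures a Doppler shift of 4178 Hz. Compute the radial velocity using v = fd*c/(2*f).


v = 4178 * 3e8 / (2 * 1000000000.0) = 626.7 m/s

626.7 m/s


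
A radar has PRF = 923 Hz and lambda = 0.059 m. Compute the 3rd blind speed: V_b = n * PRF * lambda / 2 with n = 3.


V_blind = 3 * 923 * 0.059 / 2 = 81.7 m/s

81.7 m/s


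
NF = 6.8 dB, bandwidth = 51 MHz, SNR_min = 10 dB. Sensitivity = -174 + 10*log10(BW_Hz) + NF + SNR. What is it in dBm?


10*log10(51000000.0) = 77.08
S = -174 + 77.08 + 6.8 + 10 = -80.1 dBm

-80.1 dBm


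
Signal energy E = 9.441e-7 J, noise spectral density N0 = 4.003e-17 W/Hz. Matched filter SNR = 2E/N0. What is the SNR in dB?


SNR_lin = 2 * 9.441e-7 / 4.003e-17 = 4.717e10
SNR_dB = 10*log10(4.717e10) = 106.7 dB

106.7 dB


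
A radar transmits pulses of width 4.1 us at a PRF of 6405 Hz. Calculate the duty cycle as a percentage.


DC = 4.1e-6 * 6405 * 100 = 2.63%

2.63%


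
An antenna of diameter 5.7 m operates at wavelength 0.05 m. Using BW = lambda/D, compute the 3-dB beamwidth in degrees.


BW_rad = 0.05 / 5.7 = 0.008772
BW_deg = 0.5 degrees

0.5 degrees


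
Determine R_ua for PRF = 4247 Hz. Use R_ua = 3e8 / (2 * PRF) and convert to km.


R_ua = 3e8 / (2 * 4247) = 35319.0 m = 35.3 km

35.3 km


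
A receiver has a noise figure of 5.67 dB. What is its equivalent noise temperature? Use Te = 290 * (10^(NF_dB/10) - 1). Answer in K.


NF_lin = 10^(5.67/10) = 3.689776
Te = 290 * (3.689776 - 1) = 780.0 K

780.0 K


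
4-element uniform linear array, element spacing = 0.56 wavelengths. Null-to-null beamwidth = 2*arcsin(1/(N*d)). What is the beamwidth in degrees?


1/(N*d) = 1/(4*0.56) = 0.446429
BW = 2*arcsin(0.446429) = 53.0 degrees

53.0 degrees


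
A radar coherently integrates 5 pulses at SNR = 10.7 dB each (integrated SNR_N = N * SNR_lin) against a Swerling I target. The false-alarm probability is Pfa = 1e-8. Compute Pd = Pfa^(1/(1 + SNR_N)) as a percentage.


SNR_lin = 10^(10.7/10) = 11.74898
SNR_N = 5 * 11.74898 = 58.7449
1/(1 + SNR_N) = 1/59.7449 = 0.0167378
Pd = (1e-8)^0.0167378 = 0.73468
Pd = 73.5%

73.5%


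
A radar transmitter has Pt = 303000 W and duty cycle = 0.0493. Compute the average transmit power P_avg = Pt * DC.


P_avg = 303000 * 0.0493 = 14937.9 W

14937.9 W


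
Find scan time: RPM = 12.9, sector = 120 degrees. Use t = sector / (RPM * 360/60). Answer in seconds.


t = 120 / (12.9 * 360) * 60 = 1.55 s

1.55 s


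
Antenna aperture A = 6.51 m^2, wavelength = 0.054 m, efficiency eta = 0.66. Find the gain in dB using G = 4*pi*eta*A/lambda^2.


G_linear = 4*pi*0.66*6.51/0.054^2 = 18516.0
G_dB = 10*log10(18516.0) = 42.7 dB

42.7 dB


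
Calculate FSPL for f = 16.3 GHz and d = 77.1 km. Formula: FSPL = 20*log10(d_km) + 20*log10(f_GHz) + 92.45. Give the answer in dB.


20*log10(77.1) = 37.74
20*log10(16.3) = 24.24
FSPL = 154.4 dB

154.4 dB


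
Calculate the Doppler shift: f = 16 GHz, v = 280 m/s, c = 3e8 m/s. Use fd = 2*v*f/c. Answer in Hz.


fd = 2 * 280 * 16000000000.0 / 3e8 = 29866.7 Hz

29866.7 Hz


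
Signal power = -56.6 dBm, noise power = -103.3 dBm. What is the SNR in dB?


SNR = -56.6 - (-103.3) = 46.7 dB

46.7 dB


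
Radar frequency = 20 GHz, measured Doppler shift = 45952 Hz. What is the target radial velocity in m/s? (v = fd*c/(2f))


v = 45952 * 3e8 / (2 * 20000000000.0) = 344.6 m/s

344.6 m/s


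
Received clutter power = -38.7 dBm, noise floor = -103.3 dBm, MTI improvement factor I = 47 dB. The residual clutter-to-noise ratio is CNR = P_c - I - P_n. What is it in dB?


CNR = -38.7 - 47 - (-103.3) = 17.6 dB

17.6 dB


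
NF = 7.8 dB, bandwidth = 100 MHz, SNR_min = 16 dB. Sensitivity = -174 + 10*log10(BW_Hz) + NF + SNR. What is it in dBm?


10*log10(100000000.0) = 80.0
S = -174 + 80.0 + 7.8 + 16 = -70.2 dBm

-70.2 dBm


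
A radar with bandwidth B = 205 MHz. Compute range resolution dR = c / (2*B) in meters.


dR = 3e8 / (2 * 205000000.0) = 0.73 m

0.73 m


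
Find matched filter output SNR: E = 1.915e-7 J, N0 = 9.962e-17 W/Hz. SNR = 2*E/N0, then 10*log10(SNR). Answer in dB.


SNR_lin = 2 * 1.915e-7 / 9.962e-17 = 3.845e9
SNR_dB = 10*log10(3.845e9) = 95.8 dB

95.8 dB


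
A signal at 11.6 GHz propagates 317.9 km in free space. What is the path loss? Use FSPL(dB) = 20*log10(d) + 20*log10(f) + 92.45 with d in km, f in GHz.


20*log10(317.9) = 50.05
20*log10(11.6) = 21.29
FSPL = 163.8 dB

163.8 dB


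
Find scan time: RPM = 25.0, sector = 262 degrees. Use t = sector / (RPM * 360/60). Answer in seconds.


t = 262 / (25.0 * 360) * 60 = 1.75 s

1.75 s


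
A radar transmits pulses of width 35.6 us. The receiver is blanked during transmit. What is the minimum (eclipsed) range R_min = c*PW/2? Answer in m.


R_min = 3e8 * 35.6e-6 / 2 = 5340.0 m

5340.0 m


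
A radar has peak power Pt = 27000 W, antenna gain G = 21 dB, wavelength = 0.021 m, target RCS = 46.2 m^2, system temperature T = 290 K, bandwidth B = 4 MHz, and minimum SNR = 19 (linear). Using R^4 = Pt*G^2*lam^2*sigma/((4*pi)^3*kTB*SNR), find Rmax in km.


G_lin = 10^(21/10) = 125.892541
R^4 = 27000 * 125.892541^2 * 0.021^2 * 46.2 / ((4*pi)^3 * 1.38e-23 * 290 * 4000000.0 * 19)
R^4 = 1.44452e16 m^4
R_max = (1.44452e16)^(1/4) = 10963.0 m = 11.0 km

11.0 km


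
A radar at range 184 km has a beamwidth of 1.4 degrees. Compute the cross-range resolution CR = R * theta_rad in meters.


BW_rad = 0.02443461
CR = 184000 * 0.02443461 = 4496.0 m

4496.0 m


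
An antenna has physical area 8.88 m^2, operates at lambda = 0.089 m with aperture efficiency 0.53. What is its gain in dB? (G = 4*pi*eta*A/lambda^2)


G_linear = 4*pi*0.53*8.88/0.089^2 = 7466.53
G_dB = 10*log10(7466.53) = 38.7 dB

38.7 dB


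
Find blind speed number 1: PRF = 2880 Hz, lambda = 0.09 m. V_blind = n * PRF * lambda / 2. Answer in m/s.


V_blind = 1 * 2880 * 0.09 / 2 = 129.6 m/s

129.6 m/s


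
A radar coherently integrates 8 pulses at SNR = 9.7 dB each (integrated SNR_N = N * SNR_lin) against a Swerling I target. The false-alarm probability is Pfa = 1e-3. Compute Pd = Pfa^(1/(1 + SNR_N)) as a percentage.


SNR_lin = 10^(9.7/10) = 9.33254
SNR_N = 8 * 9.33254 = 74.66032
1/(1 + SNR_N) = 1/75.66032 = 0.013217
Pd = (1e-3)^0.013217 = 0.91274
Pd = 91.3%

91.3%


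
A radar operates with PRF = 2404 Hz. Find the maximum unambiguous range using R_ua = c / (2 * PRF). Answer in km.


R_ua = 3e8 / (2 * 2404) = 62396.0 m = 62.4 km

62.4 km


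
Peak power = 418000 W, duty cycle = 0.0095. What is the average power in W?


P_avg = 418000 * 0.0095 = 3971.0 W

3971.0 W


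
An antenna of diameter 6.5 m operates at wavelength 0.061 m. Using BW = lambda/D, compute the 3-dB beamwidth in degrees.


BW_rad = 0.061 / 6.5 = 0.009385
BW_deg = 0.54 degrees

0.54 degrees


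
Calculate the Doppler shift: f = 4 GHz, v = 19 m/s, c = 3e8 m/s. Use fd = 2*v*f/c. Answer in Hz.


fd = 2 * 19 * 4000000000.0 / 3e8 = 506.7 Hz

506.7 Hz


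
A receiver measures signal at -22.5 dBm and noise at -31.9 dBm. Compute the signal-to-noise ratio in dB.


SNR = -22.5 - (-31.9) = 9.4 dB

9.4 dB


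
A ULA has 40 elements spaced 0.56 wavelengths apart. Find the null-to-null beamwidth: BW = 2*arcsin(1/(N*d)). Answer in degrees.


1/(N*d) = 1/(40*0.56) = 0.044643
BW = 2*arcsin(0.044643) = 5.1 degrees

5.1 degrees


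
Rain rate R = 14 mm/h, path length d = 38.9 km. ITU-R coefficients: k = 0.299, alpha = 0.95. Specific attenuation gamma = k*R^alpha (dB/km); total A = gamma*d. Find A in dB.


gamma = 0.299 * 14^0.95 = 3.668536 dB/km
A = 3.668536 * 38.9 = 142.71 dB

142.71 dB


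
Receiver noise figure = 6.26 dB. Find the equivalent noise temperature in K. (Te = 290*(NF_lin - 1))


NF_lin = 10^(6.26/10) = 4.226686
Te = 290 * (4.226686 - 1) = 935.7 K

935.7 K


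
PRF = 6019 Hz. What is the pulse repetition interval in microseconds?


PRI = 1/6019 = 0.0001661406 s = 166.1 us

166.1 us


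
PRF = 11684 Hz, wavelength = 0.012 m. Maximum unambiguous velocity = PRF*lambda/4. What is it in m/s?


V_ua = 11684 * 0.012 / 4 = 35.1 m/s

35.1 m/s


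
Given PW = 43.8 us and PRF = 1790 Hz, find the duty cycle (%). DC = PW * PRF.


DC = 43.8e-6 * 1790 * 100 = 7.84%

7.84%


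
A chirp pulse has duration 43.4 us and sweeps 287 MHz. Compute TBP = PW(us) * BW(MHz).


TBP = 43.4 * 287 = 12455.8

12455.8


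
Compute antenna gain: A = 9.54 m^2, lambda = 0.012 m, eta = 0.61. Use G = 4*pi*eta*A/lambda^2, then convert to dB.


G_linear = 4*pi*0.61*9.54/0.012^2 = 507838.45
G_dB = 10*log10(507838.45) = 57.1 dB

57.1 dB


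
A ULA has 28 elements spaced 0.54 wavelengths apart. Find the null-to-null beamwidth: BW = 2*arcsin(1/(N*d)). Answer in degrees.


1/(N*d) = 1/(28*0.54) = 0.066138
BW = 2*arcsin(0.066138) = 7.6 degrees

7.6 degrees


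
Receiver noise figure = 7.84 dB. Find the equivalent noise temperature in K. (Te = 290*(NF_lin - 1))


NF_lin = 10^(7.84/10) = 6.08135
Te = 290 * (6.08135 - 1) = 1473.6 K

1473.6 K


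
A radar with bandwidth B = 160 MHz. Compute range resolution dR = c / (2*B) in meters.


dR = 3e8 / (2 * 160000000.0) = 0.94 m

0.94 m


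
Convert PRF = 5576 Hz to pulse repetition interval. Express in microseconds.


PRI = 1/5576 = 0.00017934 s = 179.3 us

179.3 us


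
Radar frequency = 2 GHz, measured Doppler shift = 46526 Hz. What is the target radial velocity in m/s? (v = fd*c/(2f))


v = 46526 * 3e8 / (2 * 2000000000.0) = 3489.5 m/s

3489.5 m/s


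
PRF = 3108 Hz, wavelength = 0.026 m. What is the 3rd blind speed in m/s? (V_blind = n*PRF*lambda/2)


V_blind = 3 * 3108 * 0.026 / 2 = 121.2 m/s

121.2 m/s


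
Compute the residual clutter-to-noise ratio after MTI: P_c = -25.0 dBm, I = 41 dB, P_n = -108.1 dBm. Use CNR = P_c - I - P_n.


CNR = -25.0 - 41 - (-108.1) = 42.1 dB

42.1 dB


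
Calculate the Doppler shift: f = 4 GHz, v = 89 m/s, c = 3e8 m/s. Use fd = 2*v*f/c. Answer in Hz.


fd = 2 * 89 * 4000000000.0 / 3e8 = 2373.3 Hz

2373.3 Hz


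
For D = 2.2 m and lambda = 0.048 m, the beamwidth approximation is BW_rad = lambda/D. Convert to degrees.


BW_rad = 0.048 / 2.2 = 0.021818
BW_deg = 1.25 degrees

1.25 degrees


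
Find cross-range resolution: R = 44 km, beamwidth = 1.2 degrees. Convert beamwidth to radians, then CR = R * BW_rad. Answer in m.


BW_rad = 0.020943951
CR = 44000 * 0.020943951 = 921.5 m

921.5 m


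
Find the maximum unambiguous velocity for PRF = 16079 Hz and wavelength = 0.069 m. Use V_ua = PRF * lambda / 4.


V_ua = 16079 * 0.069 / 4 = 277.4 m/s

277.4 m/s


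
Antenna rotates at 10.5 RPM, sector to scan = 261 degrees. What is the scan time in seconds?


t = 261 / (10.5 * 360) * 60 = 4.14 s

4.14 s


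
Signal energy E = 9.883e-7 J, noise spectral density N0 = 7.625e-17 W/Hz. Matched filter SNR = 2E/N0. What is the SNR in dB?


SNR_lin = 2 * 9.883e-7 / 7.625e-17 = 2.592e10
SNR_dB = 10*log10(2.592e10) = 104.1 dB

104.1 dB


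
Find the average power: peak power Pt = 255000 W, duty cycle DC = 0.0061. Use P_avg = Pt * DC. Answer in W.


P_avg = 255000 * 0.0061 = 1555.5 W

1555.5 W


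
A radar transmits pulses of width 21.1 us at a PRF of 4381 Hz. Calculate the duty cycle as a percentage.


DC = 21.1e-6 * 4381 * 100 = 9.24%

9.24%


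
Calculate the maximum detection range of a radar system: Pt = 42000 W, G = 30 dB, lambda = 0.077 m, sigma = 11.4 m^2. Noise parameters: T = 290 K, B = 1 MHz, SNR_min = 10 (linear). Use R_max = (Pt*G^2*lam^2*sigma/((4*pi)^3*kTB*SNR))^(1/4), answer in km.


G_lin = 10^(30/10) = 1000.0
R^4 = 42000 * 1000.0^2 * 0.077^2 * 11.4 / ((4*pi)^3 * 1.38e-23 * 290 * 1000000.0 * 10)
R^4 = 3.57461e19 m^4
R_max = (3.57461e19)^(1/4) = 77322.7 m = 77.3 km

77.3 km


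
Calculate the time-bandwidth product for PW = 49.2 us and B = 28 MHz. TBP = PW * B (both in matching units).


TBP = 49.2 * 28 = 1377.6

1377.6


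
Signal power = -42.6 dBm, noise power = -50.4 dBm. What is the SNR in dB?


SNR = -42.6 - (-50.4) = 7.8 dB

7.8 dB


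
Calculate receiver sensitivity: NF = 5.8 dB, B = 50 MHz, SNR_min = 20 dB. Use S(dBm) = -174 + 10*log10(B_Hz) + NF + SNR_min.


10*log10(50000000.0) = 76.99
S = -174 + 76.99 + 5.8 + 20 = -71.2 dBm

-71.2 dBm


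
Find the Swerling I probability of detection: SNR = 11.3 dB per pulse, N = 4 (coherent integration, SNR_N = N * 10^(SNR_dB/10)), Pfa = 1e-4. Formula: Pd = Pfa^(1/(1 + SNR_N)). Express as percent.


SNR_lin = 10^(11.3/10) = 13.48963
SNR_N = 4 * 13.48963 = 53.95852
1/(1 + SNR_N) = 1/54.95852 = 0.0181955
Pd = (1e-4)^0.0181955 = 0.8457
Pd = 84.6%

84.6%


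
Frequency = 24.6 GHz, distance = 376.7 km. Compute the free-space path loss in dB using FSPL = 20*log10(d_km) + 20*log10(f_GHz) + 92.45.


20*log10(376.7) = 51.52
20*log10(24.6) = 27.82
FSPL = 171.8 dB

171.8 dB


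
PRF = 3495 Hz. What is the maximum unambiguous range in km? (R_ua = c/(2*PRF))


R_ua = 3e8 / (2 * 3495) = 42918.5 m = 42.9 km

42.9 km


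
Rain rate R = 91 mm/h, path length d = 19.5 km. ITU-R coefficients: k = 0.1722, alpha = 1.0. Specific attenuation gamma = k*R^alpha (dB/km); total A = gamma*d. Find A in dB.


gamma = 0.1722 * 91^1.0 = 15.6702 dB/km
A = 15.6702 * 19.5 = 305.57 dB

305.57 dB


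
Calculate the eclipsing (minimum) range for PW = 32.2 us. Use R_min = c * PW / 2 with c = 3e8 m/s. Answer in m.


R_min = 3e8 * 32.2e-6 / 2 = 4830.0 m

4830.0 m


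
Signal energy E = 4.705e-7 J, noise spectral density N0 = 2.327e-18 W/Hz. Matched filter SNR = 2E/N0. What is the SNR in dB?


SNR_lin = 2 * 4.705e-7 / 2.327e-18 = 4.044e11
SNR_dB = 10*log10(4.044e11) = 116.1 dB

116.1 dB


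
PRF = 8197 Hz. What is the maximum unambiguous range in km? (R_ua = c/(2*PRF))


R_ua = 3e8 / (2 * 8197) = 18299.4 m = 18.3 km

18.3 km


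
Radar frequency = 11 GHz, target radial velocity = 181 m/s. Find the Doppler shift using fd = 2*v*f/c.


fd = 2 * 181 * 11000000000.0 / 3e8 = 13273.3 Hz

13273.3 Hz


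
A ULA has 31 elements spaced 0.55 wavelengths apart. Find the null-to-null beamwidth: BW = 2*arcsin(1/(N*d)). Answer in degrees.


1/(N*d) = 1/(31*0.55) = 0.058651
BW = 2*arcsin(0.058651) = 6.7 degrees

6.7 degrees


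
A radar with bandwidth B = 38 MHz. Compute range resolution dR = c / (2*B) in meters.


dR = 3e8 / (2 * 38000000.0) = 3.95 m

3.95 m


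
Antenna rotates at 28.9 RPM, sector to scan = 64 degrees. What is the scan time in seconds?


t = 64 / (28.9 * 360) * 60 = 0.37 s

0.37 s


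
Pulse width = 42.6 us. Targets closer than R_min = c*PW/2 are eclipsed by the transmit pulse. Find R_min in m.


R_min = 3e8 * 42.6e-6 / 2 = 6390.0 m

6390.0 m


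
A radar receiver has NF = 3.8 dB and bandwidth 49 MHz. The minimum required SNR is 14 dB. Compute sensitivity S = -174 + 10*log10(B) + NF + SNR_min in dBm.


10*log10(49000000.0) = 76.9
S = -174 + 76.9 + 3.8 + 14 = -79.3 dBm

-79.3 dBm


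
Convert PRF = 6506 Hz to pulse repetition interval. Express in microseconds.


PRI = 1/6506 = 0.0001537043 s = 153.7 us

153.7 us


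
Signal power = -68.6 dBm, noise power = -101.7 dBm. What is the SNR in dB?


SNR = -68.6 - (-101.7) = 33.1 dB

33.1 dB


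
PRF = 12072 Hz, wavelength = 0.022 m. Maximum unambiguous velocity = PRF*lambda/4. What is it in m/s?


V_ua = 12072 * 0.022 / 4 = 66.4 m/s

66.4 m/s


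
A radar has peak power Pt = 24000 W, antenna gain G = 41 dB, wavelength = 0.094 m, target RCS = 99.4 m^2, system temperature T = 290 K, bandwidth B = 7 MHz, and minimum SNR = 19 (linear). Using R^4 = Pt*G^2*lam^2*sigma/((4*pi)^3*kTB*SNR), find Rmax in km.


G_lin = 10^(41/10) = 12589.254118
R^4 = 24000 * 12589.254118^2 * 0.094^2 * 99.4 / ((4*pi)^3 * 1.38e-23 * 290 * 7000000.0 * 19)
R^4 = 3.16297e21 m^4
R_max = (3.16297e21)^(1/4) = 237150.3 m = 237.2 km

237.2 km


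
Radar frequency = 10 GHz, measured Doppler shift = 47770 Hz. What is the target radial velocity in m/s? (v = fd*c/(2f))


v = 47770 * 3e8 / (2 * 10000000000.0) = 716.6 m/s

716.6 m/s


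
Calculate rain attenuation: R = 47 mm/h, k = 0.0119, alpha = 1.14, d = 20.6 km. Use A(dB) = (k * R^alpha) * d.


gamma = 0.0119 * 47^1.14 = 0.958823 dB/km
A = 0.958823 * 20.6 = 19.75 dB

19.75 dB


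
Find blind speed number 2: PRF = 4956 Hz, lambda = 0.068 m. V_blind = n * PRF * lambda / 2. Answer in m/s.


V_blind = 2 * 4956 * 0.068 / 2 = 337.0 m/s

337.0 m/s


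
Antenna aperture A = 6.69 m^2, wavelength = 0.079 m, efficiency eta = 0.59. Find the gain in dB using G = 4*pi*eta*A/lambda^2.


G_linear = 4*pi*0.59*6.69/0.079^2 = 7947.56
G_dB = 10*log10(7947.56) = 39.0 dB

39.0 dB


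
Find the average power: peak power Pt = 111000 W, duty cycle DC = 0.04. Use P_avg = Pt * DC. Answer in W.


P_avg = 111000 * 0.04 = 4440.0 W

4440.0 W


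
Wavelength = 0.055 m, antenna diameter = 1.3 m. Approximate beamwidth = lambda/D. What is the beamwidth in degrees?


BW_rad = 0.055 / 1.3 = 0.042308
BW_deg = 2.42 degrees

2.42 degrees


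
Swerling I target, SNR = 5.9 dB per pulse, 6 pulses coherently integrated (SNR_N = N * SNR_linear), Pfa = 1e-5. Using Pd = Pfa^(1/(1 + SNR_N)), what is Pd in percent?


SNR_lin = 10^(5.9/10) = 3.89045
SNR_N = 6 * 3.89045 = 23.3427
1/(1 + SNR_N) = 1/24.3427 = 0.0410801
Pd = (1e-5)^0.0410801 = 0.62316
Pd = 62.3%

62.3%


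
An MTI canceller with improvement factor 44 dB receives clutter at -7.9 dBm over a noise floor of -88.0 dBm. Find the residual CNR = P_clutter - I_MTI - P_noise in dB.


CNR = -7.9 - 44 - (-88.0) = 36.1 dB

36.1 dB


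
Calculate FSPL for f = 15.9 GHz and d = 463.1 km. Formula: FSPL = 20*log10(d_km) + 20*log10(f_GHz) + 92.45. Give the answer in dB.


20*log10(463.1) = 53.31
20*log10(15.9) = 24.03
FSPL = 169.8 dB

169.8 dB


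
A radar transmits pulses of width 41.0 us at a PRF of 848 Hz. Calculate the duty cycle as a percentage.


DC = 41.0e-6 * 848 * 100 = 3.48%

3.48%


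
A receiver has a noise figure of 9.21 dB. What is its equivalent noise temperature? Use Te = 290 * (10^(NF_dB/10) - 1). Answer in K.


NF_lin = 10^(9.21/10) = 8.336812
Te = 290 * (8.336812 - 1) = 2127.7 K

2127.7 K


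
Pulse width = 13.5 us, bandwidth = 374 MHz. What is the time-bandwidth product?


TBP = 13.5 * 374 = 5049.0

5049.0


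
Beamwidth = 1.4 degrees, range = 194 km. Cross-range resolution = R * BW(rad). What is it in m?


BW_rad = 0.02443461
CR = 194000 * 0.02443461 = 4740.3 m

4740.3 m


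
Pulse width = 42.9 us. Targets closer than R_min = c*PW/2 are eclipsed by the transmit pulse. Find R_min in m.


R_min = 3e8 * 42.9e-6 / 2 = 6435.0 m

6435.0 m


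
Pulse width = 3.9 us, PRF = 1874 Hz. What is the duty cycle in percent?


DC = 3.9e-6 * 1874 * 100 = 0.73%

0.73%


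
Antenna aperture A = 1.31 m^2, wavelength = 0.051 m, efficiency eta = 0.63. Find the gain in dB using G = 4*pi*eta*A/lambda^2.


G_linear = 4*pi*0.63*1.31/0.051^2 = 3987.32
G_dB = 10*log10(3987.32) = 36.0 dB

36.0 dB


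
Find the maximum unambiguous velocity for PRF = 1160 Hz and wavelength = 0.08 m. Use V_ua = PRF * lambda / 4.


V_ua = 1160 * 0.08 / 4 = 23.2 m/s

23.2 m/s


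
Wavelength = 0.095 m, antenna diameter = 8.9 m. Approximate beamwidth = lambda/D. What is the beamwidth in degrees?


BW_rad = 0.095 / 8.9 = 0.010674
BW_deg = 0.61 degrees

0.61 degrees


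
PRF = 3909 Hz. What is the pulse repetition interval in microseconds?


PRI = 1/3909 = 0.0002558199 s = 255.8 us

255.8 us


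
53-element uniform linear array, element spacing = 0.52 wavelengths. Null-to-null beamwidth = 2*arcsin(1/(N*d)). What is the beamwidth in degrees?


1/(N*d) = 1/(53*0.52) = 0.036284
BW = 2*arcsin(0.036284) = 4.2 degrees

4.2 degrees


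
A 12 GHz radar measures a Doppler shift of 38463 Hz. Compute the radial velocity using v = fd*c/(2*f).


v = 38463 * 3e8 / (2 * 12000000000.0) = 480.8 m/s

480.8 m/s


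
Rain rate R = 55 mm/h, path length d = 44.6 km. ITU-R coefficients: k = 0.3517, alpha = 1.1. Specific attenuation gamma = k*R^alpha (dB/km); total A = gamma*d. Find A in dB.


gamma = 0.3517 * 55^1.1 = 28.87828 dB/km
A = 28.87828 * 44.6 = 1287.97 dB

1287.97 dB


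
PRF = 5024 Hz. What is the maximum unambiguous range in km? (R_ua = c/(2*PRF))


R_ua = 3e8 / (2 * 5024) = 29856.7 m = 29.9 km

29.9 km


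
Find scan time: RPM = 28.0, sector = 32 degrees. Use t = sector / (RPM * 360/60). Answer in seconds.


t = 32 / (28.0 * 360) * 60 = 0.19 s

0.19 s


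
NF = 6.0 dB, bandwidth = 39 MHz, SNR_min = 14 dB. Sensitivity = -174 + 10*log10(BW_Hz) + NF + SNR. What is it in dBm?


10*log10(39000000.0) = 75.91
S = -174 + 75.91 + 6.0 + 14 = -78.1 dBm

-78.1 dBm


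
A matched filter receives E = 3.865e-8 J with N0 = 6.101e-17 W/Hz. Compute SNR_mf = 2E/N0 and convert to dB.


SNR_lin = 2 * 3.865e-8 / 6.101e-17 = 1.267e9
SNR_dB = 10*log10(1.267e9) = 91.0 dB

91.0 dB


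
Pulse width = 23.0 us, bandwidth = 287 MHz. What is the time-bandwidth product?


TBP = 23.0 * 287 = 6601.0

6601.0


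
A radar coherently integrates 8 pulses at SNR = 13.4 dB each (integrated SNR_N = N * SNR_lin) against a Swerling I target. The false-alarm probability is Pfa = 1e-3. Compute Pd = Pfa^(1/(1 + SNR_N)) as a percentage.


SNR_lin = 10^(13.4/10) = 21.87762
SNR_N = 8 * 21.87762 = 175.02096
1/(1 + SNR_N) = 1/176.02096 = 0.0056811
Pd = (1e-3)^0.0056811 = 0.96152
Pd = 96.2%

96.2%


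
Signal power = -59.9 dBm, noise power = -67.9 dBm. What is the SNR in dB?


SNR = -59.9 - (-67.9) = 8.0 dB

8.0 dB


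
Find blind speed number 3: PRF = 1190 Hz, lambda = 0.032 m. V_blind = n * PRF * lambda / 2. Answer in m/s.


V_blind = 3 * 1190 * 0.032 / 2 = 57.1 m/s

57.1 m/s


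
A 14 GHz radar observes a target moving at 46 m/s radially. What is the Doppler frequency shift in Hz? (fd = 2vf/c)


fd = 2 * 46 * 14000000000.0 / 3e8 = 4293.3 Hz

4293.3 Hz


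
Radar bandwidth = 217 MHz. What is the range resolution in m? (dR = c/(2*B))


dR = 3e8 / (2 * 217000000.0) = 0.69 m

0.69 m


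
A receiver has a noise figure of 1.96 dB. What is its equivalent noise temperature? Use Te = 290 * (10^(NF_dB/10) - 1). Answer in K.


NF_lin = 10^(1.96/10) = 1.570363
Te = 290 * (1.570363 - 1) = 165.4 K

165.4 K


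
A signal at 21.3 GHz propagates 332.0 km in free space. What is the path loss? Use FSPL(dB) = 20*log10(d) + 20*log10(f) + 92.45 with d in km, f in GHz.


20*log10(332.0) = 50.42
20*log10(21.3) = 26.57
FSPL = 169.4 dB

169.4 dB


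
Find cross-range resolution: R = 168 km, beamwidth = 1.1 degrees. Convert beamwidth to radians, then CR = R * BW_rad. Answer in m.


BW_rad = 0.019198622
CR = 168000 * 0.019198622 = 3225.4 m

3225.4 m


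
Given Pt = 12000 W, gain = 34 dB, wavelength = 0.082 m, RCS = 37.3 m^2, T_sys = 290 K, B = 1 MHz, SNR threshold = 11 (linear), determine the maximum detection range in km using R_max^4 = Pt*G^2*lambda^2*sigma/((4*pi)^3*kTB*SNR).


G_lin = 10^(34/10) = 2511.886432
R^4 = 12000 * 2511.886432^2 * 0.082^2 * 37.3 / ((4*pi)^3 * 1.38e-23 * 290 * 1000000.0 * 11)
R^4 = 2.17379e20 m^4
R_max = (2.17379e20)^(1/4) = 121424.0 m = 121.4 km

121.4 km


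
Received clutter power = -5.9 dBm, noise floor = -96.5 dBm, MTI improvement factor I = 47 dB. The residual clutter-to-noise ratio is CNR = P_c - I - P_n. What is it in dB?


CNR = -5.9 - 47 - (-96.5) = 43.6 dB

43.6 dB


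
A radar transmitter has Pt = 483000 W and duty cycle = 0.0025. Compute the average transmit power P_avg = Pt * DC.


P_avg = 483000 * 0.0025 = 1207.5 W

1207.5 W


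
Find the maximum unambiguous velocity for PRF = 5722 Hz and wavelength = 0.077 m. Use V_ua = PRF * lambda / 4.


V_ua = 5722 * 0.077 / 4 = 110.1 m/s

110.1 m/s


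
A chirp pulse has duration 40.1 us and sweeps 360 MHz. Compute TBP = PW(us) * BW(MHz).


TBP = 40.1 * 360 = 14436.0

14436.0


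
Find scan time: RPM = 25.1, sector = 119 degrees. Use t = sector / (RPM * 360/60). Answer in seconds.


t = 119 / (25.1 * 360) * 60 = 0.79 s

0.79 s


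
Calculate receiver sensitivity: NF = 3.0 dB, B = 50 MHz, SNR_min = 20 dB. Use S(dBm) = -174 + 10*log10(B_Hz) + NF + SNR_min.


10*log10(50000000.0) = 76.99
S = -174 + 76.99 + 3.0 + 20 = -74.0 dBm

-74.0 dBm


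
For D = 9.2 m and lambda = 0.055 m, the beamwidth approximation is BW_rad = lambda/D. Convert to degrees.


BW_rad = 0.055 / 9.2 = 0.005978
BW_deg = 0.34 degrees

0.34 degrees


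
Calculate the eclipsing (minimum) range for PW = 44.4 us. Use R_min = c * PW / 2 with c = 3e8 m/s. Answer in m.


R_min = 3e8 * 44.4e-6 / 2 = 6660.0 m

6660.0 m


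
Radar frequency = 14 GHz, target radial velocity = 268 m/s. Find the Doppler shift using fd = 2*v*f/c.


fd = 2 * 268 * 14000000000.0 / 3e8 = 25013.3 Hz

25013.3 Hz


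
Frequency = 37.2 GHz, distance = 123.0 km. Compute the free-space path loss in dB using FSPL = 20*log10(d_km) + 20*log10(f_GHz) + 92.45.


20*log10(123.0) = 41.8
20*log10(37.2) = 31.41
FSPL = 165.7 dB

165.7 dB


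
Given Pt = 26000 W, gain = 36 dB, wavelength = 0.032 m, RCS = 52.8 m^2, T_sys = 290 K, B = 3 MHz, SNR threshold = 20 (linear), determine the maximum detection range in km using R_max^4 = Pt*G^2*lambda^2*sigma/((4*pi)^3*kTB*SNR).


G_lin = 10^(36/10) = 3981.071706
R^4 = 26000 * 3981.071706^2 * 0.032^2 * 52.8 / ((4*pi)^3 * 1.38e-23 * 290 * 3000000.0 * 20)
R^4 = 4.67573e19 m^4
R_max = (4.67573e19)^(1/4) = 82691.8 m = 82.7 km

82.7 km


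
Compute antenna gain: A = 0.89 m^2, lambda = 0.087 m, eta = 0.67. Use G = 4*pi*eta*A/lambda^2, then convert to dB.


G_linear = 4*pi*0.67*0.89/0.087^2 = 990.0
G_dB = 10*log10(990.0) = 30.0 dB

30.0 dB


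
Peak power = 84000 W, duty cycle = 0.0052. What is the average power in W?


P_avg = 84000 * 0.0052 = 436.8 W

436.8 W


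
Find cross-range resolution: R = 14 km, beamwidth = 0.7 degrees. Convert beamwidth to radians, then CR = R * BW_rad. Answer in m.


BW_rad = 0.012217305
CR = 14000 * 0.012217305 = 171.0 m

171.0 m


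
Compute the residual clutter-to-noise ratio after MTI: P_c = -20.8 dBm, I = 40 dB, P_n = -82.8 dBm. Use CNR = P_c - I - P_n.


CNR = -20.8 - 40 - (-82.8) = 22.0 dB

22.0 dB


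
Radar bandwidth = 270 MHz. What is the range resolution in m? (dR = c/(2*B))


dR = 3e8 / (2 * 270000000.0) = 0.56 m

0.56 m


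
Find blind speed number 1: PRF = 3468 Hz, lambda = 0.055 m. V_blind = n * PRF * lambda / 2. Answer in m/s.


V_blind = 1 * 3468 * 0.055 / 2 = 95.4 m/s

95.4 m/s


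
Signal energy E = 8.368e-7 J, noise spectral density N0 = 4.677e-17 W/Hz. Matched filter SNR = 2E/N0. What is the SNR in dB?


SNR_lin = 2 * 8.368e-7 / 4.677e-17 = 3.578e10
SNR_dB = 10*log10(3.578e10) = 105.5 dB

105.5 dB


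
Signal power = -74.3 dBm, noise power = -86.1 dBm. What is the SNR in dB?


SNR = -74.3 - (-86.1) = 11.8 dB

11.8 dB


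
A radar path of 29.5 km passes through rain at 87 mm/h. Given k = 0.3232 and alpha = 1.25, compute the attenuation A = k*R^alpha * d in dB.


gamma = 0.3232 * 87^1.25 = 85.875725 dB/km
A = 85.875725 * 29.5 = 2533.33 dB

2533.33 dB


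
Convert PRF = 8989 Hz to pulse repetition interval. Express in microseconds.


PRI = 1/8989 = 0.0001112471 s = 111.2 us

111.2 us


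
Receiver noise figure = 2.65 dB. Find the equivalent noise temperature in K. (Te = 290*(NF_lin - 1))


NF_lin = 10^(2.65/10) = 1.840772
Te = 290 * (1.840772 - 1) = 243.8 K

243.8 K


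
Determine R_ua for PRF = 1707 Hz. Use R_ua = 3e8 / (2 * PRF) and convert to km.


R_ua = 3e8 / (2 * 1707) = 87873.5 m = 87.9 km

87.9 km


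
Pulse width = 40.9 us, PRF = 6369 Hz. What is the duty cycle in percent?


DC = 40.9e-6 * 6369 * 100 = 26.05%

26.05%


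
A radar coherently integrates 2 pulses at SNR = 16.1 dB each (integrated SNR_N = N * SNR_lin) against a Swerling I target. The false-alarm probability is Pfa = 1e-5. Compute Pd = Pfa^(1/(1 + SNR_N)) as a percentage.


SNR_lin = 10^(16.1/10) = 40.73803
SNR_N = 2 * 40.73803 = 81.47606
1/(1 + SNR_N) = 1/82.47606 = 0.0121247
Pd = (1e-5)^0.0121247 = 0.86971
Pd = 87.0%

87.0%


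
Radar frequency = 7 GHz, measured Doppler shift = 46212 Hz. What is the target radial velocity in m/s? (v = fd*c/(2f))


v = 46212 * 3e8 / (2 * 7000000000.0) = 990.3 m/s

990.3 m/s


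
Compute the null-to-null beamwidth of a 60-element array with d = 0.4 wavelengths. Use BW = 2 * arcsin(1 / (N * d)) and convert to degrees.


1/(N*d) = 1/(60*0.4) = 0.041667
BW = 2*arcsin(0.041667) = 4.8 degrees

4.8 degrees


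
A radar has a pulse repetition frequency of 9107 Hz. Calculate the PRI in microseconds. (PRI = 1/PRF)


PRI = 1/9107 = 0.0001098056 s = 109.8 us

109.8 us


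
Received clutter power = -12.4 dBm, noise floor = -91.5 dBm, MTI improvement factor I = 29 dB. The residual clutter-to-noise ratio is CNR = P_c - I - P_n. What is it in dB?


CNR = -12.4 - 29 - (-91.5) = 50.1 dB

50.1 dB


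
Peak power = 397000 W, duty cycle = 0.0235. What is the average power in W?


P_avg = 397000 * 0.0235 = 9329.5 W

9329.5 W


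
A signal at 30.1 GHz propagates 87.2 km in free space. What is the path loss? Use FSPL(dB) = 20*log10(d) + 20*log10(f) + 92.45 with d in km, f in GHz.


20*log10(87.2) = 38.81
20*log10(30.1) = 29.57
FSPL = 160.8 dB

160.8 dB


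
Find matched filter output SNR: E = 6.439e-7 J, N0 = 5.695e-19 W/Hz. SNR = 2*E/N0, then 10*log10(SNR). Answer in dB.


SNR_lin = 2 * 6.439e-7 / 5.695e-19 = 2.261e12
SNR_dB = 10*log10(2.261e12) = 123.5 dB

123.5 dB


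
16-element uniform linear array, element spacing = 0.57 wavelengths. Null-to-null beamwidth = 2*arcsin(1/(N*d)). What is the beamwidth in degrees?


1/(N*d) = 1/(16*0.57) = 0.109649
BW = 2*arcsin(0.109649) = 12.6 degrees

12.6 degrees


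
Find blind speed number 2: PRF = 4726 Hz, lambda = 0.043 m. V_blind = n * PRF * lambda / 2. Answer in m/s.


V_blind = 2 * 4726 * 0.043 / 2 = 203.2 m/s

203.2 m/s


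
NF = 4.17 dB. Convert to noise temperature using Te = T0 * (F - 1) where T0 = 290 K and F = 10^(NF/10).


NF_lin = 10^(4.17/10) = 2.612161
Te = 290 * (2.612161 - 1) = 467.5 K

467.5 K


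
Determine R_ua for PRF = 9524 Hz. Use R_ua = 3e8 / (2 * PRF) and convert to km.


R_ua = 3e8 / (2 * 9524) = 15749.7 m = 15.7 km

15.7 km


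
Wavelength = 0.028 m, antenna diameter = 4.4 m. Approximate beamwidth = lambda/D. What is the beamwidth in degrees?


BW_rad = 0.028 / 4.4 = 0.006364
BW_deg = 0.36 degrees

0.36 degrees


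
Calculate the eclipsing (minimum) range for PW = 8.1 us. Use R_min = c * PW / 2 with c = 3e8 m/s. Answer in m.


R_min = 3e8 * 8.1e-6 / 2 = 1215.0 m

1215.0 m


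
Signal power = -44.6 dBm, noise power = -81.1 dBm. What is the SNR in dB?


SNR = -44.6 - (-81.1) = 36.5 dB

36.5 dB


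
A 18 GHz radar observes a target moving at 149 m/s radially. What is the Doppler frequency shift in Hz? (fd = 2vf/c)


fd = 2 * 149 * 18000000000.0 / 3e8 = 17880.0 Hz

17880.0 Hz


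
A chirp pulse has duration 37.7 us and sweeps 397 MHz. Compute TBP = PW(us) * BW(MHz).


TBP = 37.7 * 397 = 14966.9

14966.9


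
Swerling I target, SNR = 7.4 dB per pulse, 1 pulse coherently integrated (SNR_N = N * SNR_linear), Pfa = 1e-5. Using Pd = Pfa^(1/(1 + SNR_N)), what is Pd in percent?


SNR_lin = 10^(7.4/10) = 5.49541
SNR_N = 1 * 5.49541 = 5.49541
1/(1 + SNR_N) = 1/6.49541 = 0.1539549
Pd = (1e-5)^0.1539549 = 0.16991
Pd = 17.0%

17.0%


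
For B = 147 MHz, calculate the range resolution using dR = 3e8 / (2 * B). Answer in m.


dR = 3e8 / (2 * 147000000.0) = 1.02 m

1.02 m


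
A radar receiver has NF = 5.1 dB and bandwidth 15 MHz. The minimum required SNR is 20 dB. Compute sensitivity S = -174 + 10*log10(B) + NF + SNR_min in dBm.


10*log10(15000000.0) = 71.76
S = -174 + 71.76 + 5.1 + 20 = -77.1 dBm

-77.1 dBm


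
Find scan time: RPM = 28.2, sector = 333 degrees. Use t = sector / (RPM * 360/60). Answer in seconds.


t = 333 / (28.2 * 360) * 60 = 1.97 s

1.97 s


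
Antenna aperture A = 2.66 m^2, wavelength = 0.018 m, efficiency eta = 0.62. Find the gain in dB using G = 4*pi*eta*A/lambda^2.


G_linear = 4*pi*0.62*2.66/0.018^2 = 63964.38
G_dB = 10*log10(63964.38) = 48.1 dB

48.1 dB


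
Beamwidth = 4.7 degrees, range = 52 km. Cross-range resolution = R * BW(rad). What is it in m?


BW_rad = 0.082030475
CR = 52000 * 0.082030475 = 4265.6 m

4265.6 m


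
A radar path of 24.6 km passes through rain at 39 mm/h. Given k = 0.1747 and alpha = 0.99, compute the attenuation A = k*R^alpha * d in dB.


gamma = 0.1747 * 39^0.99 = 6.568208 dB/km
A = 6.568208 * 24.6 = 161.58 dB

161.58 dB


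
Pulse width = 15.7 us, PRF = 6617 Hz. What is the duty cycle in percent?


DC = 15.7e-6 * 6617 * 100 = 10.39%

10.39%


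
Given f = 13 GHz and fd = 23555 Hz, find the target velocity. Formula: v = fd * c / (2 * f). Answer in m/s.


v = 23555 * 3e8 / (2 * 13000000000.0) = 271.8 m/s

271.8 m/s


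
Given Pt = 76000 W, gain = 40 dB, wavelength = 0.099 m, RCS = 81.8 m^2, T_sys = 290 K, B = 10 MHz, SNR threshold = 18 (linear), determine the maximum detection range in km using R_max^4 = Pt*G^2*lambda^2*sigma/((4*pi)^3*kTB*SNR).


G_lin = 10^(40/10) = 10000.0
R^4 = 76000 * 10000.0^2 * 0.099^2 * 81.8 / ((4*pi)^3 * 1.38e-23 * 290 * 10000000.0 * 18)
R^4 = 4.26244e21 m^4
R_max = (4.26244e21)^(1/4) = 255513.9 m = 255.5 km

255.5 km


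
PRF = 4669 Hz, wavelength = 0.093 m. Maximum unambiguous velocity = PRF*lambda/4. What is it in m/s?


V_ua = 4669 * 0.093 / 4 = 108.6 m/s

108.6 m/s


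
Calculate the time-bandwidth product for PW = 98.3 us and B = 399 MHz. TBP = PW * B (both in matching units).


TBP = 98.3 * 399 = 39221.7

39221.7


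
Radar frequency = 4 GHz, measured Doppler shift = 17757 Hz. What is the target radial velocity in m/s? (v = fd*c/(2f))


v = 17757 * 3e8 / (2 * 4000000000.0) = 665.9 m/s

665.9 m/s


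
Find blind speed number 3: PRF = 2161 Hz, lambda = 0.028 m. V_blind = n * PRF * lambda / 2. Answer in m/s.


V_blind = 3 * 2161 * 0.028 / 2 = 90.8 m/s

90.8 m/s


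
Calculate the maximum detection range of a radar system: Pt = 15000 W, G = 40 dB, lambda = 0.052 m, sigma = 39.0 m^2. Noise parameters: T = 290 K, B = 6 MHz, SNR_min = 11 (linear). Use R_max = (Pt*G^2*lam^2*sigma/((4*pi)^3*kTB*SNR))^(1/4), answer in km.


G_lin = 10^(40/10) = 10000.0
R^4 = 15000 * 10000.0^2 * 0.052^2 * 39.0 / ((4*pi)^3 * 1.38e-23 * 290 * 6000000.0 * 11)
R^4 = 3.01795e20 m^4
R_max = (3.01795e20)^(1/4) = 131803.8 m = 131.8 km

131.8 km


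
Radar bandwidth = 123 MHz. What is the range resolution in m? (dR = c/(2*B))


dR = 3e8 / (2 * 123000000.0) = 1.22 m

1.22 m


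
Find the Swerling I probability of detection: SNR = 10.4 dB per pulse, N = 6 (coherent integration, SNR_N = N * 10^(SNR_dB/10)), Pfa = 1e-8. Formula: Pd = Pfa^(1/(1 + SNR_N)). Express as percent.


SNR_lin = 10^(10.4/10) = 10.96478
SNR_N = 6 * 10.96478 = 65.78868
1/(1 + SNR_N) = 1/66.78868 = 0.0149726
Pd = (1e-8)^0.0149726 = 0.75896
Pd = 75.9%

75.9%


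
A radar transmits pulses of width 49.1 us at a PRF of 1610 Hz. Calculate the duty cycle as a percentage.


DC = 49.1e-6 * 1610 * 100 = 7.91%

7.91%


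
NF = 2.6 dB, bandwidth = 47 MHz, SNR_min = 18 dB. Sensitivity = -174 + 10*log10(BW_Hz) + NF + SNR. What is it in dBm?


10*log10(47000000.0) = 76.72
S = -174 + 76.72 + 2.6 + 18 = -76.7 dBm

-76.7 dBm


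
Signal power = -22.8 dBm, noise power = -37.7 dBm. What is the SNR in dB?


SNR = -22.8 - (-37.7) = 14.9 dB

14.9 dB


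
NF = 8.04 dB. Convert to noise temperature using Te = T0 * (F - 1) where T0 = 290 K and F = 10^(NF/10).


NF_lin = 10^(8.04/10) = 6.367955
Te = 290 * (6.367955 - 1) = 1556.7 K

1556.7 K


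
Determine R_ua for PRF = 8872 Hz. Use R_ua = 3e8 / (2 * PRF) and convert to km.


R_ua = 3e8 / (2 * 8872) = 16907.1 m = 16.9 km

16.9 km
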